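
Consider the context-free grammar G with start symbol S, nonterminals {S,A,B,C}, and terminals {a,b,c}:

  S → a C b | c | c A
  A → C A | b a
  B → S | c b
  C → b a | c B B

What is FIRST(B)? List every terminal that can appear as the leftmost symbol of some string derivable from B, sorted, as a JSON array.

FIRST iteration:
pass 1:
  A via A→b a: +{b}
  B via B→c b: +{c}
  C via C→b a: +{b}
  C via C→c B B: +{c}
  S via S→a C b: +{a}
  S via S→c: +{c}
  S: {a,c}  A: {b}  B: {c}  C: {b,c}
pass 2:
  A via A→C A: +{c}
  B via B→S: +{a}
  S: {a,c}  A: {b,c}  B: {a,c}  C: {b,c}
pass 3: — fixpoint
  S: {a,c}  A: {b,c}  B: {a,c}  C: {b,c}

FIRST(B) = ["a", "c"]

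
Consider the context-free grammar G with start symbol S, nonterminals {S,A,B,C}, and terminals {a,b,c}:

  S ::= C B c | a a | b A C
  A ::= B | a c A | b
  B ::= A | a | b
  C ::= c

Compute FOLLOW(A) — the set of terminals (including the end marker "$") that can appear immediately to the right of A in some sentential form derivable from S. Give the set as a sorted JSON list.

FIRST iteration:
pass 1:
  A via A→a c A: +{a}
  A via A→b: +{b}
  B via B→A: +{a,b}
  C via C→c: +{c}
  S via S→C B c: +{c}
  S via S→a a: +{a}
  S via S→b A C: +{b}
  FIRST(S)={a,b,c}  FIRST(A)={a,b}  FIRST(B)={a,b}  FIRST(C)={c}
pass 2: — fixpoint
  FIRST(S)={a,b,c}  FIRST(A)={a,b}  FIRST(B)={a,b}  FIRST(C)={c}

FOLLOW iteration:
FOLLOW(S) := {$}
round 1:
  S→C B c: FOLLOW(C) ⊇ FIRST(B) = {a,b}; new: +{a,b}
  S→C B c: FOLLOW(B) ⊇ FIRST(c) = {c}; new: +{c}
  S→b A C: FOLLOW(A) ⊇ FIRST(C) = {c}; new: +{c}
  S→b A C: FOLLOW(C) ⊇ FOLLOW(S) ⊇ {$}; new: +{$}
  FOLLOW[S]={$}  FOLLOW[A]={c}  FOLLOW[B]={c}  FOLLOW[C]={$,a,b}
round 2: (stable)
  FOLLOW[S]={$}  FOLLOW[A]={c}  FOLLOW[B]={c}  FOLLOW[C]={$,a,b}

FOLLOW(A) = ["c"]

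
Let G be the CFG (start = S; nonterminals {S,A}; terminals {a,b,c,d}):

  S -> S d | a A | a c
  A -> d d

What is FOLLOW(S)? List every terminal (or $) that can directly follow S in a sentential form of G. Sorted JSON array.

Compute FIRST by fixpoint:
round 1:
  A via A→d d: +{d}
  S via S→a A: +{a}
  FIRST(S)={a}  FIRST(A)={d}
round 2: (stable)
  FIRST(S)={a}  FIRST(A)={d}

FOLLOW iteration:
initialize: $ ∈ FOLLOW(S)
pass 1:
  S→S d: FOLLOW(S) ⊇ FIRST(d) = {d}; new: +{d}
  S→a A: FOLLOW(A) ⊇ FOLLOW(S) ⊇ {$,d}; new: +{$,d}
  FOLLOW[S]={$,d}  FOLLOW[A]={$,d}
pass 2: — fixpoint
  FOLLOW[S]={$,d}  FOLLOW[A]={$,d}

FOLLOW(S) = ["$", "d"]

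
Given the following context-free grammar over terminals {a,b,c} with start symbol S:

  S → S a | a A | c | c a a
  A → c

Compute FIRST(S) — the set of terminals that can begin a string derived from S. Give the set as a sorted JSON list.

FIRST sets, iterate to fixpoint:
[1]
  A via A→c: +{c}
  S via S→a A: +{a}
  S via S→c: +{c}
  FIRST(S)={a,c}  FIRST(A)={c}
[2] (no change)
  FIRST(S)={a,c}  FIRST(A)={c}

FIRST(S) = ["a", "c"]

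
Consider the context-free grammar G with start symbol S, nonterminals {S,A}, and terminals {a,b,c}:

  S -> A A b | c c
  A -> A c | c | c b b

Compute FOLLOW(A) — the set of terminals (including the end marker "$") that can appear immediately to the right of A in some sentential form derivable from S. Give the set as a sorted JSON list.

Compute FIRST by fixpoint:
iter 1:
  A via A→c: +{c}
  S via S→A A b: +{c}
  FIRST[S]={c}  FIRST[A]={c}
iter 2: (no change)
  FIRST[S]={c}  FIRST[A]={c}

FOLLOW sets:
FOLLOW(S) := {$}
[1]
  A→A c: FOLLOW(A) ⊇ FIRST(c) = {c}; new: +{c}
  S→A A b: FOLLOW(A) ⊇ FIRST(b) = {b}; new: +{b}
  S: {$}  A: {b,c}
[2] (no change)
  S: {$}  A: {b,c}

FOLLOW(A) = ["b", "c"]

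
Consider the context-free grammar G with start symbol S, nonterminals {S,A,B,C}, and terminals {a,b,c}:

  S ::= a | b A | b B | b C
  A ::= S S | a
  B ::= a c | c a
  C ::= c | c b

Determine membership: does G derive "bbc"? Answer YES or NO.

CNF form of G:
  S -> T2 A | T2 B | T2 C | a
  A -> S S | a
  B -> T0 T1 | T1 T0
  C -> T1 T2 | c
  T0 -> a
  T1 -> c
  T2 -> b

CYK table (by increasing span):
  T[0,0] 'b' = {T2}  orig:{}
  T[1,1] 'b' = {T2}  orig:{}
  T[2,2] 'c' = {C,T1}  orig:{C}
  T[0,1] 'bb' = ∅
  T[1,2] 'bc' = {S}
  T[0,2] 'bbc' = ∅

S ∉ T[0,2] ⇒ NO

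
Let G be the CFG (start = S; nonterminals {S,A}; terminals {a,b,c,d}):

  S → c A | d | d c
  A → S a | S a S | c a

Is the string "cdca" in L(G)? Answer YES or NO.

CNF form of G:
  S -> T1 A | T2 T1 | d
  A -> S T0 | S X3 | T1 T0
  T0 -> a
  T1 -> c
  T2 -> d
  X3 -> T0 S

CYK table (by increasing span):
  cell(0,0) c: {T1}  orig:{}
  cell(1,1) d: {S,T2}  orig:{S}
  cell(2,2) c: {T1}  orig:{}
  cell(3,3) a: {T0}  orig:{}
  cell(0,1) cd: ∅
  cell(1,2) dc: {S}
  cell(2,3) ca: {A}
  cell(0,2) cdc: ∅
  cell(1,3) dca: {A}
  cell(0,3) cdca: {S}

S ∈ T[0,3] ⇒ YES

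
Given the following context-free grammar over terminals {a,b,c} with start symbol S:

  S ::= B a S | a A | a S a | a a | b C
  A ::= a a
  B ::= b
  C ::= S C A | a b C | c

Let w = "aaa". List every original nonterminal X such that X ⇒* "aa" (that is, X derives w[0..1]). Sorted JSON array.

Convert to CNF:
  S -> B X4 | T0 A | T0 T0 | T0 X5 | T1 C
  A -> T0 T0
  B -> b
  C -> S X2 | T0 X3 | c
  T0 -> a
  T1 -> b
  X2 -> C A
  X3 -> T1 C
  X4 -> T0 S
  X5 -> S T0

CYK fill (cells [i..j] with 0 ≤ i ≤ j ≤ 1 only):
  cell(0,0) a: {T0}  orig:{}
  cell(1,1) a: {T0}  orig:{}
  cell(0,1) aa: {A,S}

Original NTs in T[0,1] deriving "aa": ["A", "S"]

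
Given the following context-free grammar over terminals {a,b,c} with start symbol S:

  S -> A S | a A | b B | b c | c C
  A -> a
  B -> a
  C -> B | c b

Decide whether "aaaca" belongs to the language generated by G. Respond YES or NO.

CNF form of G:
  S -> A S | T0 C | T1 B | T1 T0 | T2 A
  A -> a
  B -> a
  C -> T0 T1 | a
  T0 -> c
  T1 -> b
  T2 -> a

CYK fill:
  cell(0,0) a: {A,B,C,T2}  orig:{A,B,C}
  cell(1,1) a: {A,B,C,T2}  orig:{A,B,C}
  cell(2,2) a: {A,B,C,T2}  orig:{A,B,C}
  cell(3,3) c: {T0}  orig:{}
  cell(4,4) a: {A,B,C,T2}  orig:{A,B,C}
  cell(0,1) aa: {S}
  cell(1,2) aa: {S}
  cell(2,3) ac: ∅
  cell(3,4) ca: {S}
  cell(0,2) aaa: {S}
  cell(1,3) aac: ∅
  cell(2,4) aca: {S}
  cell(0,3) aaac: ∅
  cell(1,4) aaca: {S}
  cell(0,4) aaaca: {S}

S ∈ T[0,4] ⇒ YES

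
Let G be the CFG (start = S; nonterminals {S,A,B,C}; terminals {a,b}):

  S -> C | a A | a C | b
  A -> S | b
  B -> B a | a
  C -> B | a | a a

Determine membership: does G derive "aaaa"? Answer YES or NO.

CNF form of G:
  S -> B T0 | T0 A | T0 C | T0 T0 | a | b
  A -> B T0 | T0 A | T0 C | T0 T0 | a | b
  B -> B T0 | a
  C -> B T0 | T0 T0 | a
  T0 -> a

CYK table (by increasing span):
  cell(0,0) a: {A,B,C,S,T0}  orig:{A,B,C,S}
  cell(1,1) a: {A,B,C,S,T0}  orig:{A,B,C,S}
  cell(2,2) a: {A,B,C,S,T0}  orig:{A,B,C,S}
  cell(3,3) a: {A,B,C,S,T0}  orig:{A,B,C,S}
  cell(0,1) aa: {A,B,C,S}
  cell(1,2) aa: {A,B,C,S}
  cell(2,3) aa: {A,B,C,S}
  cell(0,2) aaa: {A,B,C,S}
  cell(1,3) aaa: {A,B,C,S}
  cell(0,3) aaaa: {A,B,C,S}

S ∈ T[0,3] ⇒ YES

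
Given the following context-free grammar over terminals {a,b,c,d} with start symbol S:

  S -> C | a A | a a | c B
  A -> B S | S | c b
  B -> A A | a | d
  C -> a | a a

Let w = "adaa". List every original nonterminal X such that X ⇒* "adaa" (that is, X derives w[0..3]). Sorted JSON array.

CNF form of G:
  S -> T0 A | T0 T0 | T1 B | a
  A -> B S | T0 A | T0 T0 | T1 B | T1 T2 | a
  B -> A A | a | d
  C -> T0 T0 | a
  T0 -> a
  T1 -> c
  T2 -> b

CYK table (by increasing span), restricted to cells inside w[0..3]:
  cell(0,0) a: {A,B,C,S,T0}  orig:{A,B,C,S}
  cell(1,1) d: {B}
  cell(2,2) a: {A,B,C,S,T0}  orig:{A,B,C,S}
  cell(3,3) a: {A,B,C,S,T0}  orig:{A,B,C,S}
  cell(0,1) ad: ∅
  cell(1,2) da: {A}
  cell(2,3) aa: {A,B,C,S}
  cell(0,2) ada: {A,B,S}
  cell(1,3) daa: {A,B}
  cell(0,3) adaa: {A,B,S}

Original NTs in T[0,3] deriving "adaa": ["A", "B", "S"]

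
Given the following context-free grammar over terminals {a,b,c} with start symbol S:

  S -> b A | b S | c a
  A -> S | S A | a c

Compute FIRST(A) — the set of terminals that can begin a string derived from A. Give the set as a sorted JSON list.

Compute FIRST by fixpoint:
[1]
  A via A→a c: +{a}
  S via S→b A: +{b}
  S via S→c a: +{c}
  FIRST[S]={b,c}  FIRST[A]={a}
[2]
  A via A→S: +{b,c}
  FIRST[S]={b,c}  FIRST[A]={a,b,c}
[3] (stable)
  FIRST[S]={b,c}  FIRST[A]={a,b,c}

FIRST(A) = ["a", "b", "c"]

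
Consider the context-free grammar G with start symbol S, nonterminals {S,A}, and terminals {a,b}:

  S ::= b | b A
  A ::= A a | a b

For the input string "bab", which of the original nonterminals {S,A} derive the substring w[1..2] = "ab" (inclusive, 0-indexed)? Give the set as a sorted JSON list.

CNF form of G:
  S -> T1 A | b
  A -> A T0 | T0 T1
  T0 -> a
  T1 -> b

CYK fill — only the sub-triangle for w[1..2]:
  T[1,1] 'a' = {T0}  orig:{}
  T[2,2] 'b' = {S,T1}  orig:{S}
  T[1,2] 'ab' = {A}

Original NTs in T[1,2] deriving "ab": ["A"]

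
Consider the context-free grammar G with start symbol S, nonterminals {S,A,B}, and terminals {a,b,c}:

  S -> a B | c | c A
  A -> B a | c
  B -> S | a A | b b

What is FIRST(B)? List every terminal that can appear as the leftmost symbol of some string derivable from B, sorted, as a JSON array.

FIRST sets, iterate to fixpoint:
iter 1:
  A via A→c: +{c}
  B via B→a A: +{a}
  B via B→b b: +{b}
  S via S→a B: +{a}
  S via S→c: +{c}
  FIRST[S]={a,c}  FIRST[A]={c}  FIRST[B]={a,b}
iter 2:
  A via A→B a: +{a,b}
  B via B→S: +{c}
  FIRST[S]={a,c}  FIRST[A]={a,b,c}  FIRST[B]={a,b,c}
iter 3: done
  FIRST[S]={a,c}  FIRST[A]={a,b,c}  FIRST[B]={a,b,c}

FIRST(B) = ["a", "b", "c"]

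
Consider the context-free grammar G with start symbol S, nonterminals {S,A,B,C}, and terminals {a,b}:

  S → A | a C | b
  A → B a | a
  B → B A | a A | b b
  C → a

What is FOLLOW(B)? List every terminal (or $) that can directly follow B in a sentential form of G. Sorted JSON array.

Compute FIRST by fixpoint:
pass 1:
  A via A→a: +{a}
  B via B→a A: +{a}
  B via B→b b: +{b}
  C via C→a: +{a}
  S via S→A: +{a}
  S via S→b: +{b}
  S: {a,b}  A: {a}  B: {a,b}  C: {a}
pass 2:
  A via A→B a: +{b}
  S: {a,b}  A: {a,b}  B: {a,b}  C: {a}
pass 3: (no change)
  S: {a,b}  A: {a,b}  B: {a,b}  C: {a}

FOLLOW iteration:
seed FOLLOW(S) with $
round 1:
  A→B a: FOLLOW(B) ⊇ FIRST(a) = {a}; new: +{a}
  B→B A: FOLLOW(B) ⊇ FIRST(A) = {a,b}; new: +{b}
  B→B A: FOLLOW(A) ⊇ FOLLOW(B) ⊇ {a,b}; new: +{a,b}
  S→A: FOLLOW(A) ⊇ FOLLOW(S) ⊇ {$}; new: +{$}
  S→a C: FOLLOW(C) ⊇ FOLLOW(S) ⊇ {$}; new: +{$}
  S: {$}  A: {$,a,b}  B: {a,b}  C: {$}
round 2: (no change)
  S: {$}  A: {$,a,b}  B: {a,b}  C: {$}

FOLLOW(B) = ["a", "b"]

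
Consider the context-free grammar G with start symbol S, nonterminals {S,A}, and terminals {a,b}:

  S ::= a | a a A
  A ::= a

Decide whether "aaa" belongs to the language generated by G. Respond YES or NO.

Convert to CNF:
  S -> T0 X1 | a
  A -> a
  T0 -> a
  X1 -> T0 A

CYK fill:
  cell(0,0) a: {A,S,T0}  orig:{A,S}
  cell(1,1) a: {A,S,T0}  orig:{A,S}
  cell(2,2) a: {A,S,T0}  orig:{A,S}
  cell(0,1) aa: {X1}  orig:{}
  cell(1,2) aa: {X1}  orig:{}
  cell(0,2) aaa: {S}

S ∈ T[0,2] ⇒ YES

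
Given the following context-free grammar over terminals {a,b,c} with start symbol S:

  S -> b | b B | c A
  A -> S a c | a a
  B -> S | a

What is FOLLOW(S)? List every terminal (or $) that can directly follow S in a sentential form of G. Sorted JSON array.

FIRST sets, iterate to fixpoint:
[1]
  A via A→a a: +{a}
  B via B→a: +{a}
  S via S→b: +{b}
  S via S→c A: +{c}
  FIRST(S)={b,c}  FIRST(A)={a}  FIRST(B)={a}
[2]
  A via A→S a c: +{b,c}
  B via B→S: +{b,c}
  FIRST(S)={b,c}  FIRST(A)={a,b,c}  FIRST(B)={a,b,c}
[3] (stable)
  FIRST(S)={b,c}  FIRST(A)={a,b,c}  FIRST(B)={a,b,c}

FOLLOW sets:
initialize: $ ∈ FOLLOW(S)
pass 1:
  A→S a c: FOLLOW(S) ⊇ FIRST(a) = {a}; new: +{a}
  S→b B: FOLLOW(B) ⊇ FOLLOW(S) ⊇ {$,a}; new: +{$,a}
  S→c A: FOLLOW(A) ⊇ FOLLOW(S) ⊇ {$,a}; new: +{$,a}
  FOLLOW[S]={$,a}  FOLLOW[A]={$,a}  FOLLOW[B]={$,a}
pass 2: (no change)
  FOLLOW[S]={$,a}  FOLLOW[A]={$,a}  FOLLOW[B]={$,a}

FOLLOW(S) = ["$", "a"]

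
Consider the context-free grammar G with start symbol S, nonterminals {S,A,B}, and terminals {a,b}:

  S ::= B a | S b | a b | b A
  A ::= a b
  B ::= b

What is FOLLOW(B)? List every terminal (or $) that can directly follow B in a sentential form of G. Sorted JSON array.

FIRST iteration:
round 1:
  A via A→a b: +{a}
  B via B→b: +{b}
  S via S→B a: +{b}
  S via S→a b: +{a}
  FIRST[S]={a,b}  FIRST[A]={a}  FIRST[B]={b}
round 2: — fixpoint
  FIRST[S]={a,b}  FIRST[A]={a}  FIRST[B]={b}

FOLLOW sets:
initialize: $ ∈ FOLLOW(S)
pass 1:
  S→B a: FOLLOW(B) ⊇ FIRST(a) = {a}; new: +{a}
  S→S b: FOLLOW(S) ⊇ FIRST(b) = {b}; new: +{b}
  S→b A: FOLLOW(A) ⊇ FOLLOW(S) ⊇ {$,b}; new: +{$,b}
  S: {$,b}  A: {$,b}  B: {a}
pass 2: (stable)
  S: {$,b}  A: {$,b}  B: {a}

FOLLOW(B) = ["a"]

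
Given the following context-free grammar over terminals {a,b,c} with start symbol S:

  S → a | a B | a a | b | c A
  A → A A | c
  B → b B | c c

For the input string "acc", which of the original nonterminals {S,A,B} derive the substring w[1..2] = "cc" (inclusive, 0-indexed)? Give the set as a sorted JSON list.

CNF form of G:
  S -> T1 A | T2 B | T2 T2 | a | b
  A -> A A | c
  B -> T0 B | T1 T1
  T0 -> b
  T1 -> c
  T2 -> a

CYK fill, restricted to cells inside w[1..2]:
  cell(1,1) c: {A,T1}  orig:{A}
  cell(2,2) c: {A,T1}  orig:{A}
  cell(1,2) cc: {A,B,S}

Original NTs in T[1,2] deriving "cc": ["A", "B", "S"]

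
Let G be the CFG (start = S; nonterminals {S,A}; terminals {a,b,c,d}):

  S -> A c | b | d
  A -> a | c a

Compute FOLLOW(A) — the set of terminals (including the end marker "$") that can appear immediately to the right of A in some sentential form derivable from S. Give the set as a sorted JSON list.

FIRST iteration:
round 1:
  A via A→a: +{a}
  A via A→c a: +{c}
  S via S→A c: +{a,c}
  S via S→b: +{b}
  S via S→d: +{d}
  FIRST[S]={a,b,c,d}  FIRST[A]={a,c}
round 2: (stable)
  FIRST[S]={a,b,c,d}  FIRST[A]={a,c}

FOLLOW sets:
FOLLOW(S) := {$}
iter 1:
  S→A c: FOLLOW(A) ⊇ FIRST(c) = {c}; new: +{c}
  FOLLOW(S)={$}  FOLLOW(A)={c}
iter 2: (no change)
  FOLLOW(S)={$}  FOLLOW(A)={c}

FOLLOW(A) = ["c"]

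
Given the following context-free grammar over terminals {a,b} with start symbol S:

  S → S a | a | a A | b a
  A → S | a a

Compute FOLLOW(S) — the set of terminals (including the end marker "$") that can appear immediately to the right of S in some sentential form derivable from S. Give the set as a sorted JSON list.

Compute FIRST by fixpoint:
round 1:
  A via A→a a: +{a}
  S via S→a: +{a}
  S via S→b a: +{b}
  FIRST[S]={a,b}  FIRST[A]={a}
round 2:
  A via A→S: +{b}
  FIRST[S]={a,b}  FIRST[A]={a,b}
round 3: — fixpoint
  FIRST[S]={a,b}  FIRST[A]={a,b}

FOLLOW iteration:
FOLLOW(S) := {$}
[1]
  S→S a: FOLLOW(S) ⊇ FIRST(a) = {a}; new: +{a}
  S→a A: FOLLOW(A) ⊇ FOLLOW(S) ⊇ {$,a}; new: +{$,a}
  FOLLOW(S)={$,a}  FOLLOW(A)={$,a}
[2] (stable)
  FOLLOW(S)={$,a}  FOLLOW(A)={$,a}

FOLLOW(S) = ["$", "a"]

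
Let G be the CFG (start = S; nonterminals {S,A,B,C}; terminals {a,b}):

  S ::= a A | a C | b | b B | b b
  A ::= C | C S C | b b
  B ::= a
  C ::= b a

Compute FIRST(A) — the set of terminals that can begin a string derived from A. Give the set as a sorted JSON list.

Compute FIRST by fixpoint:
[1]
  A via A→b b: +{b}
  B via B→a: +{a}
  C via C→b a: +{b}
  S via S→a A: +{a}
  S via S→b: +{b}
  FIRST[S]={a,b}  FIRST[A]={b}  FIRST[B]={a}  FIRST[C]={b}
[2] (stable)
  FIRST[S]={a,b}  FIRST[A]={b}  FIRST[B]={a}  FIRST[C]={b}

FIRST(A) = ["b"]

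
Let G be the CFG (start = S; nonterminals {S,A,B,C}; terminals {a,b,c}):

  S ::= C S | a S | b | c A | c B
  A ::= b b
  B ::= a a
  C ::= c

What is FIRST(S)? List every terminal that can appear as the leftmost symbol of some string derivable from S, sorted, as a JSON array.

Compute FIRST by fixpoint:
[1]
  A via A→b b: +{b}
  B via B→a a: +{a}
  C via C→c: +{c}
  S via S→C S: +{c}
  S via S→a S: +{a}
  S via S→b: +{b}
  S: {a,b,c}  A: {b}  B: {a}  C: {c}
[2] (no change)
  S: {a,b,c}  A: {b}  B: {a}  C: {c}

FIRST(S) = ["a", "b", "c"]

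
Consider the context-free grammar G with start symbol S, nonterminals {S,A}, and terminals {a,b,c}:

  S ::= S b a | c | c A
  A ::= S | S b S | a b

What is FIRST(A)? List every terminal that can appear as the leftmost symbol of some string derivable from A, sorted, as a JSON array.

Compute FIRST by fixpoint:
pass 1:
  A via A→a b: +{a}
  S via S→c: +{c}
  FIRST(S)={c}  FIRST(A)={a}
pass 2:
  A via A→S: +{c}
  FIRST(S)={c}  FIRST(A)={a,c}
pass 3: — fixpoint
  FIRST(S)={c}  FIRST(A)={a,c}

FIRST(A) = ["a", "c"]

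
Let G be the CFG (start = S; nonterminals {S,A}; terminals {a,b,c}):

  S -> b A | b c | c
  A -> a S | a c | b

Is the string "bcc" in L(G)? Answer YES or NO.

CNF form of G:
  S -> T2 A | T2 T1 | c
  A -> T0 S | T0 T1 | b
  T0 -> a
  T1 -> c
  T2 -> b

Fill CYK table bottom-up:
  [0..0]={A,T2}  "b"  orig:{A}
  [1..1]={S,T1}  "c"  orig:{S}
  [2..2]={S,T1}  "c"  orig:{S}
  [0..1]={S}  "bc"
  [1..2]=∅  "cc"
  [0..2]=∅  "bcc"

S ∉ T[0,2] ⇒ NO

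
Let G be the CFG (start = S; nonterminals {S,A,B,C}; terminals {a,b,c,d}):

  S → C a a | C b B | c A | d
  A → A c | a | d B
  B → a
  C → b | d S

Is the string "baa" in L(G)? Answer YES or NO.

CNF form of G:
  S -> C X4 | C X5 | T0 A | d
  A -> A T0 | T1 B | a
  B -> a
  C -> T1 S | b
  T0 -> c
  T1 -> d
  T2 -> a
  T3 -> b
  X4 -> T2 T2
  X5 -> T3 B

CYK table (by increasing span):
  T[0,0] 'b' = {C,T3}  orig:{C}
  T[1,1] 'a' = {A,B,T2}  orig:{A,B}
  T[2,2] 'a' = {A,B,T2}  orig:{A,B}
  T[0,1] 'ba' = {X5}  orig:{}
  T[1,2] 'aa' = {X4}  orig:{}
  T[0,2] 'baa' = {S}

S ∈ T[0,2] ⇒ YES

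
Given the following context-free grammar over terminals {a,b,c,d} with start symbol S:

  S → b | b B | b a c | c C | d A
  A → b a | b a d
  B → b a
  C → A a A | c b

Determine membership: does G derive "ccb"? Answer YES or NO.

CNF form of G:
  S -> T0 B | T0 X6 | T2 A | T3 C | b
  A -> T0 T1 | T0 X4
  B -> T0 T1
  C -> A X5 | T3 T0
  T0 -> b
  T1 -> a
  T2 -> d
  T3 -> c
  X4 -> T1 T2
  X5 -> T1 A
  X6 -> T1 T3

CYK table (by increasing span):
  cell(0,0) c: {T3}  orig:{}
  cell(1,1) c: {T3}  orig:{}
  cell(2,2) b: {S,T0}  orig:{S}
  cell(0,1) cc: ∅
  cell(1,2) cb: {C}
  cell(0,2) ccb: {S}

S ∈ T[0,2] ⇒ YES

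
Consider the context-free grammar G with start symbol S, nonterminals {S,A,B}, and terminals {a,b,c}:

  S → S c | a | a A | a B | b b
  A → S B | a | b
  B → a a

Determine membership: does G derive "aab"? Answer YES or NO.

CNF form of G:
  S -> S T1 | T0 A | T0 B | T2 T2 | a
  A -> S B | a | b
  B -> T0 T0
  T0 -> a
  T1 -> c
  T2 -> b

Fill CYK table bottom-up:
  [0..0]={A,S,T0}  "a"  orig:{A,S}
  [1..1]={A,S,T0}  "a"  orig:{A,S}
  [2..2]={A,T2}  "b"  orig:{A}
  [0..1]={B,S}  "aa"
  [1..2]={S}  "ab"
  [0..2]=∅  "aab"

S ∉ T[0,2] ⇒ NO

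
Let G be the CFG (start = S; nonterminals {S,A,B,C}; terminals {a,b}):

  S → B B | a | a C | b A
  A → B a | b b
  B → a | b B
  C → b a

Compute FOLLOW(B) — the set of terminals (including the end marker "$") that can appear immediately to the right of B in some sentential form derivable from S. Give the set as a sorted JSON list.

FIRST sets, iterate to fixpoint:
pass 1:
  A via A→b b: +{b}
  B via B→a: +{a}
  B via B→b B: +{b}
  C via C→b a: +{b}
  S via S→B B: +{a,b}
  S: {a,b}  A: {b}  B: {a,b}  C: {b}
pass 2:
  A via A→B a: +{a}
  S: {a,b}  A: {a,b}  B: {a,b}  C: {b}
pass 3: done
  S: {a,b}  A: {a,b}  B: {a,b}  C: {b}

Compute FOLLOW by fixpoint:
seed FOLLOW(S) with $
round 1:
  A→B a: FOLLOW(B) ⊇ FIRST(a) = {a}; new: +{a}
  S→B B: FOLLOW(B) ⊇ FIRST(B) = {a,b}; new: +{b}
  S→B B: FOLLOW(B) ⊇ FOLLOW(S) ⊇ {$}; new: +{$}
  S→a C: FOLLOW(C) ⊇ FOLLOW(S) ⊇ {$}; new: +{$}
  S→b A: FOLLOW(A) ⊇ FOLLOW(S) ⊇ {$}; new: +{$}
  FOLLOW(S)={$}  FOLLOW(A)={$}  FOLLOW(B)={$,a,b}  FOLLOW(C)={$}
round 2: done
  FOLLOW(S)={$}  FOLLOW(A)={$}  FOLLOW(B)={$,a,b}  FOLLOW(C)={$}

FOLLOW(B) = ["$", "a", "b"]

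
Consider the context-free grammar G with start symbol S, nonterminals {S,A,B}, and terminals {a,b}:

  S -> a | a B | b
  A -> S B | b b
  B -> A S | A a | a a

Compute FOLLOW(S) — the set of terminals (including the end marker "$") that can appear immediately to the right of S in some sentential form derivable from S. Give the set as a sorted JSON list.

FIRST sets, iterate to fixpoint:
[1]
  A via A→b b: +{b}
  B via B→A S: +{b}
  B via B→a a: +{a}
  S via S→a: +{a}
  S via S→b: +{b}
  S: {a,b}  A: {b}  B: {a,b}
[2]
  A via A→S B: +{a}
  S: {a,b}  A: {a,b}  B: {a,b}
[3] done
  S: {a,b}  A: {a,b}  B: {a,b}

FOLLOW iteration:
seed FOLLOW(S) with $
pass 1:
  A→S B: FOLLOW(S) ⊇ FIRST(B) = {a,b}; new: +{a,b}
  B→A S: FOLLOW(A) ⊇ FIRST(S) = {a,b}; new: +{a,b}
  S→a B: FOLLOW(B) ⊇ FOLLOW(S) ⊇ {$,a,b}; new: +{$,a,b}
  FOLLOW(S)={$,a,b}  FOLLOW(A)={a,b}  FOLLOW(B)={$,a,b}
pass 2: (no change)
  FOLLOW(S)={$,a,b}  FOLLOW(A)={a,b}  FOLLOW(B)={$,a,b}

FOLLOW(S) = ["$", "a", "b"]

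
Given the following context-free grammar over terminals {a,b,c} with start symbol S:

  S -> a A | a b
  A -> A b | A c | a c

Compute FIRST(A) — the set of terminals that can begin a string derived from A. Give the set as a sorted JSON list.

FIRST iteration:
iter 1:
  A via A→a c: +{a}
  S via S→a A: +{a}
  S: {a}  A: {a}
iter 2: — fixpoint
  S: {a}  A: {a}

FIRST(A) = ["a"]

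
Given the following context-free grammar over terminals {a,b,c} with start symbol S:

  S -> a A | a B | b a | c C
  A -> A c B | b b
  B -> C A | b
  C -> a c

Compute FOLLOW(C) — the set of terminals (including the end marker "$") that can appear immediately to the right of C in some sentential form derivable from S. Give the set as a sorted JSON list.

FIRST iteration:
pass 1:
  A via A→b b: +{b}
  B via B→b: +{b}
  C via C→a c: +{a}
  S via S→a A: +{a}
  S via S→b a: +{b}
  S via S→c C: +{c}
  S: {a,b,c}  A: {b}  B: {b}  C: {a}
pass 2:
  B via B→C A: +{a}
  S: {a,b,c}  A: {b}  B: {a,b}  C: {a}
pass 3: (stable)
  S: {a,b,c}  A: {b}  B: {a,b}  C: {a}

FOLLOW sets:
initialize: $ ∈ FOLLOW(S)
[1]
  A→A c B: FOLLOW(A) ⊇ FIRST(c) = {c}; new: +{c}
  A→A c B: FOLLOW(B) ⊇ FOLLOW(A) ⊇ {c}; new: +{c}
  B→C A: FOLLOW(C) ⊇ FIRST(A) = {b}; new: +{b}
  S→a A: FOLLOW(A) ⊇ FOLLOW(S) ⊇ {$}; new: +{$}
  S→a B: FOLLOW(B) ⊇ FOLLOW(S) ⊇ {$}; new: +{$}
  S→c C: FOLLOW(C) ⊇ FOLLOW(S) ⊇ {$}; new: +{$}
  S: {$}  A: {$,c}  B: {$,c}  C: {$,b}
[2] (no change)
  S: {$}  A: {$,c}  B: {$,c}  C: {$,b}

FOLLOW(C) = ["$", "b"]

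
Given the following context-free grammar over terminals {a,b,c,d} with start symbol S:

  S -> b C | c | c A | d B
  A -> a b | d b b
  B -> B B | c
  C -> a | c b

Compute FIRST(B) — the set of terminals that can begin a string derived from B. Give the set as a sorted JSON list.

FIRST iteration:
round 1:
  A via A→a b: +{a}
  A via A→d b b: +{d}
  B via B→c: +{c}
  C via C→a: +{a}
  C via C→c b: +{c}
  S via S→b C: +{b}
  S via S→c: +{c}
  S via S→d B: +{d}
  FIRST[S]={b,c,d}  FIRST[A]={a,d}  FIRST[B]={c}  FIRST[C]={a,c}
round 2: (no change)
  FIRST[S]={b,c,d}  FIRST[A]={a,d}  FIRST[B]={c}  FIRST[C]={a,c}

FIRST(B) = ["c"]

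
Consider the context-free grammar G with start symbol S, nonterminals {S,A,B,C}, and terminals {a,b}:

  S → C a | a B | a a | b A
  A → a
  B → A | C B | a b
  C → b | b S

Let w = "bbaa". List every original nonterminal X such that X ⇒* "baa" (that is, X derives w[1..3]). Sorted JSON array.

Convert to CNF:
  S -> C T0 | T0 B | T0 T0 | T1 A
  A -> a
  B -> C B | T0 T1 | a
  C -> T1 S | b
  T0 -> a
  T1 -> b

CYK table (by increasing span) — only the sub-triangle for w[1..3]:
  cell(1,1) b: {C,T1}  orig:{C}
  cell(2,2) a: {A,B,T0}  orig:{A,B}
  cell(3,3) a: {A,B,T0}  orig:{A,B}
  cell(1,2) ba: {B,S}
  cell(2,3) aa: {S}
  cell(1,3) baa: {C}

Original NTs in T[1,3] deriving "baa": ["C"]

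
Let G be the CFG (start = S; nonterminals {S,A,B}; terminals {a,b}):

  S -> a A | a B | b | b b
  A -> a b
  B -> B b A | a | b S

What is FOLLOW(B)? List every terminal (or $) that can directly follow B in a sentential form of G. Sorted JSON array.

FIRST iteration:
round 1:
  A via A→a b: +{a}
  B via B→a: +{a}
  B via B→b S: +{b}
  S via S→a A: +{a}
  S via S→b: +{b}
  FIRST[S]={a,b}  FIRST[A]={a}  FIRST[B]={a,b}
round 2: done
  FIRST[S]={a,b}  FIRST[A]={a}  FIRST[B]={a,b}

Compute FOLLOW by fixpoint:
initialize: $ ∈ FOLLOW(S)
[1]
  B→B b A: FOLLOW(B) ⊇ FIRST(b) = {b}; new: +{b}
  B→B b A: FOLLOW(A) ⊇ FOLLOW(B) ⊇ {b}; new: +{b}
  B→b S: FOLLOW(S) ⊇ FOLLOW(B) ⊇ {b}; new: +{b}
  S→a A: FOLLOW(A) ⊇ FOLLOW(S) ⊇ {$,b}; new: +{$}
  S→a B: FOLLOW(B) ⊇ FOLLOW(S) ⊇ {$,b}; new: +{$}
  S: {$,b}  A: {$,b}  B: {$,b}
[2] done
  S: {$,b}  A: {$,b}  B: {$,b}

FOLLOW(B) = ["$", "b"]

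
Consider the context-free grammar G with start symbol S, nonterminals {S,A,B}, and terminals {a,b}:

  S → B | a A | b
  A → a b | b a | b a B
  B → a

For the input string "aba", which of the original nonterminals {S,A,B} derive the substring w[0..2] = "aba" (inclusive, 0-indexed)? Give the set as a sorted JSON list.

CNF form of G:
  S -> T0 A | a | b
  A -> T0 T1 | T1 T0 | T1 X2
  B -> a
  T0 -> a
  T1 -> b
  X2 -> T0 B

CYK fill — only the sub-triangle for w[0..2]:
  [0..0]={B,S,T0}  "a"  orig:{B,S}
  [1..1]={S,T1}  "b"  orig:{S}
  [2..2]={B,S,T0}  "a"  orig:{B,S}
  [0..1]={A}  "ab"
  [1..2]={A}  "ba"
  [0..2]={S}  "aba"

Original NTs in T[0,2] deriving "aba": ["S"]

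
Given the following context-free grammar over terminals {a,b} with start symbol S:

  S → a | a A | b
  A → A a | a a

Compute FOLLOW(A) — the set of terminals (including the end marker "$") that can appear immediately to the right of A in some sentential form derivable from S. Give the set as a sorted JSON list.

FIRST sets, iterate to fixpoint:
iter 1:
  A via A→a a: +{a}
  S via S→a: +{a}
  S via S→b: +{b}
  FIRST(S)={a,b}  FIRST(A)={a}
iter 2: — fixpoint
  FIRST(S)={a,b}  FIRST(A)={a}

Compute FOLLOW by fixpoint:
initialize: $ ∈ FOLLOW(S)
pass 1:
  A→A a: FOLLOW(A) ⊇ FIRST(a) = {a}; new: +{a}
  S→a A: FOLLOW(A) ⊇ FOLLOW(S) ⊇ {$}; new: +{$}
  FOLLOW(S)={$}  FOLLOW(A)={$,a}
pass 2: — fixpoint
  FOLLOW(S)={$}  FOLLOW(A)={$,a}

FOLLOW(A) = ["$", "a"]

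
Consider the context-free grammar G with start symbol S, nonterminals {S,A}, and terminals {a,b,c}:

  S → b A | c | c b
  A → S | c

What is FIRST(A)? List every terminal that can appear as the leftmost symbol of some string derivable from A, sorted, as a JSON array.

Compute FIRST by fixpoint:
iter 1:
  A via A→c: +{c}
  S via S→b A: +{b}
  S via S→c: +{c}
  FIRST(S)={b,c}  FIRST(A)={c}
iter 2:
  A via A→S: +{b}
  FIRST(S)={b,c}  FIRST(A)={b,c}
iter 3: (no change)
  FIRST(S)={b,c}  FIRST(A)={b,c}

FIRST(A) = ["b", "c"]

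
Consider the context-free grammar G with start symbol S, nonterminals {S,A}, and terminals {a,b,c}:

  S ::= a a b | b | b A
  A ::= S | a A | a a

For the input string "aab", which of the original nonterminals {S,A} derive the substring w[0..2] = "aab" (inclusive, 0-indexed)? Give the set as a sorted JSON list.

CNF form of G:
  S -> T0 X3 | T1 A | b
  A -> T0 A | T0 T0 | T0 X2 | T1 A | b
  T0 -> a
  T1 -> b
  X2 -> T0 T1
  X3 -> T0 T1

CYK fill — only the sub-triangle for w[0..2]:
  cell(0,0) a: {T0}  orig:{}
  cell(1,1) a: {T0}  orig:{}
  cell(2,2) b: {A,S,T1}  orig:{A,S}
  cell(0,1) aa: {A}
  cell(1,2) ab: {A,X2,X3}  orig:{A}
  cell(0,2) aab: {A,S}

Original NTs in T[0,2] deriving "aab": ["A", "S"]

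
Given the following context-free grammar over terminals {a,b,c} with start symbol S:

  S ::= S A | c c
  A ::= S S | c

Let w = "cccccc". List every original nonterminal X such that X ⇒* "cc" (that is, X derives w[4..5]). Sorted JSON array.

Convert to CNF:
  S -> S A | T0 T0
  A -> S S | c
  T0 -> c

CYK fill — only the sub-triangle for w[4..5]:
  T[4,4] 'c' = {A,T0}  orig:{A}
  T[5,5] 'c' = {A,T0}  orig:{A}
  T[4,5] 'cc' = {S}

Original NTs in T[4,5] deriving "cc": ["S"]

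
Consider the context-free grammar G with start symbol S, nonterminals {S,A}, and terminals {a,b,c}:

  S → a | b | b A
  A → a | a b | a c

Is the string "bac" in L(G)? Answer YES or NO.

Convert to CNF:
  S -> T1 A | a | b
  A -> T0 T1 | T0 T2 | a
  T0 -> a
  T1 -> b
  T2 -> c

Fill CYK table bottom-up:
  cell(0,0) b: {S,T1}  orig:{S}
  cell(1,1) a: {A,S,T0}  orig:{A,S}
  cell(2,2) c: {T2}  orig:{}
  cell(0,1) ba: {S}
  cell(1,2) ac: {A}
  cell(0,2) bac: {S}

S ∈ T[0,2] ⇒ YES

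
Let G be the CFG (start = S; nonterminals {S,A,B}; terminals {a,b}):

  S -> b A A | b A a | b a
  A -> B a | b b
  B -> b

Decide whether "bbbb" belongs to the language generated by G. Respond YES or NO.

CNF form of G:
  S -> T1 T0 | T1 X2 | T1 X3
  A -> B T0 | T1 T1
  B -> b
  T0 -> a
  T1 -> b
  X2 -> A A
  X3 -> A T0

CYK table (by increasing span):
  cell(0,0) b: {B,T1}  orig:{B}
  cell(1,1) b: {B,T1}  orig:{B}
  cell(2,2) b: {B,T1}  orig:{B}
  cell(3,3) b: {B,T1}  orig:{B}
  cell(0,1) bb: {A}
  cell(1,2) bb: {A}
  cell(2,3) bb: {A}
  cell(0,2) bbb: ∅
  cell(1,3) bbb: ∅
  cell(0,3) bbbb: {X2}  orig:{}

S ∉ T[0,3] ⇒ NO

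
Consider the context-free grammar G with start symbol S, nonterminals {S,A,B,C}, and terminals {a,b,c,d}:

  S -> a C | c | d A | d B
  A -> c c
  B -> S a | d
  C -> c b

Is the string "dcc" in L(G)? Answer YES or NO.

Convert to CNF:
  S -> T1 C | T3 A | T3 B | c
  A -> T0 T0
  B -> S T1 | d
  C -> T0 T2
  T0 -> c
  T1 -> a
  T2 -> b
  T3 -> d

CYK table (by increasing span):
  [0..0]={B,T3}  "d"  orig:{B}
  [1..1]={S,T0}  "c"  orig:{S}
  [2..2]={S,T0}  "c"  orig:{S}
  [0..1]=∅  "dc"
  [1..2]={A}  "cc"
  [0..2]={S}  "dcc"

S ∈ T[0,2] ⇒ YES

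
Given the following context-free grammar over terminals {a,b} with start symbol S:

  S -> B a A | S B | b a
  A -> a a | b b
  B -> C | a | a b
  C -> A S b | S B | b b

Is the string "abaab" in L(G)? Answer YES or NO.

Convert to CNF:
  S -> B X4 | S B | T1 T0
  A -> T0 T0 | T1 T1
  B -> A X2 | S B | T0 T1 | T1 T1 | a
  C -> A X3 | S B | T1 T1
  T0 -> a
  T1 -> b
  X2 -> S T1
  X3 -> S T1
  X4 -> T0 A

Fill CYK table bottom-up:
  [0..0]={B,T0}  "a"  orig:{B}
  [1..1]={T1}  "b"  orig:{}
  [2..2]={B,T0}  "a"  orig:{B}
  [3..3]={B,T0}  "a"  orig:{B}
  [4..4]={T1}  "b"  orig:{}
  [0..1]={B}  "ab"
  [1..2]={S}  "ba"
  [2..3]={A}  "aa"
  [3..4]={B}  "ab"
  [0..2]=∅  "aba"
  [1..3]={B,C,S}  "baa"
  [2..4]=∅  "aab"
  [0..3]=∅  "abaa"
  [1..4]={B,C,S,X2,X3}  "baab"  orig:{B,C,S}
  [0..4]=∅  "abaab"

S ∉ T[0,4] ⇒ NO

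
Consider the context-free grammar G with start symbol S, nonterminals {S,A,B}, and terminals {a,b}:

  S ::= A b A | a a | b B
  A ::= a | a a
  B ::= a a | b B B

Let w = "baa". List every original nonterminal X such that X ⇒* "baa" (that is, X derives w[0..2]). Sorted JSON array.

Convert to CNF:
  S -> A X3 | T0 T0 | T1 B
  A -> T0 T0 | a
  B -> T0 T0 | T1 X2
  T0 -> a
  T1 -> b
  X2 -> B B
  X3 -> T1 A

CYK table (by increasing span) — only the sub-triangle for w[0..2]:
  [0..0]={T1}  "b"  orig:{}
  [1..1]={A,T0}  "a"  orig:{A}
  [2..2]={A,T0}  "a"  orig:{A}
  [0..1]={X3}  "ba"  orig:{}
  [1..2]={A,B,S}  "aa"
  [0..2]={S,X3}  "baa"  orig:{S}

Original NTs in T[0,2] deriving "baa": ["S"]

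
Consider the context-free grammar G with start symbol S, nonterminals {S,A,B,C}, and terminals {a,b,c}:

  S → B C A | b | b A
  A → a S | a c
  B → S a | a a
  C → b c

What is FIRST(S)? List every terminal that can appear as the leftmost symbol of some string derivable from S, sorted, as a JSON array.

FIRST sets, iterate to fixpoint:
round 1:
  A via A→a S: +{a}
  B via B→a a: +{a}
  C via C→b c: +{b}
  S via S→B C A: +{a}
  S via S→b: +{b}
  FIRST[S]={a,b}  FIRST[A]={a}  FIRST[B]={a}  FIRST[C]={b}
round 2:
  B via B→S a: +{b}
  FIRST[S]={a,b}  FIRST[A]={a}  FIRST[B]={a,b}  FIRST[C]={b}
round 3: (no change)
  FIRST[S]={a,b}  FIRST[A]={a}  FIRST[B]={a,b}  FIRST[C]={b}

FIRST(S) = ["a", "b"]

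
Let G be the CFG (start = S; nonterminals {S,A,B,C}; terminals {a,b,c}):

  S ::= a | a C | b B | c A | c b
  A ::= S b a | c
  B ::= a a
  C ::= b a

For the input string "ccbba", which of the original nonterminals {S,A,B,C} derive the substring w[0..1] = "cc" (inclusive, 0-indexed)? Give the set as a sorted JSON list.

CNF form of G:
  S -> T0 B | T1 C | T2 A | T2 T0 | a
  A -> S X3 | c
  B -> T1 T1
  C -> T0 T1
  T0 -> b
  T1 -> a
  T2 -> c
  X3 -> T0 T1

CYK table (by increasing span), restricted to cells inside w[0..1]:
  cell(0,0) c: {A,T2}  orig:{A}
  cell(1,1) c: {A,T2}  orig:{A}
  cell(0,1) cc: {S}

Original NTs in T[0,1] deriving "cc": ["S"]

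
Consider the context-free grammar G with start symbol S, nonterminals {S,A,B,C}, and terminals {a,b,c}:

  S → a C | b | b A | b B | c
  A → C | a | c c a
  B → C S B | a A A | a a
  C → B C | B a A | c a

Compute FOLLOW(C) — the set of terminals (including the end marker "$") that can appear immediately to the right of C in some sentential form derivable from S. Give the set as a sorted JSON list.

FIRST sets, iterate to fixpoint:
iter 1:
  A via A→a: +{a}
  A via A→c c a: +{c}
  B via B→a A A: +{a}
  C via C→B C: +{a}
  C via C→c a: +{c}
  S via S→a C: +{a}
  S via S→b: +{b}
  S via S→c: +{c}
  S: {a,b,c}  A: {a,c}  B: {a}  C: {a,c}
iter 2:
  B via B→C S B: +{c}
  S: {a,b,c}  A: {a,c}  B: {a,c}  C: {a,c}
iter 3: (stable)
  S: {a,b,c}  A: {a,c}  B: {a,c}  C: {a,c}

Compute FOLLOW by fixpoint:
FOLLOW(S) := {$}
round 1:
  B→C S B: FOLLOW(C) ⊇ FIRST(S) = {a,b,c}; new: +{a,b,c}
  B→C S B: FOLLOW(S) ⊇ FIRST(B) = {a,c}; new: +{a,c}
  B→a A A: FOLLOW(A) ⊇ FIRST(A) = {a,c}; new: +{a,c}
  C→B C: FOLLOW(B) ⊇ FIRST(C) = {a,c}; new: +{a,c}
  C→B a A: FOLLOW(A) ⊇ FOLLOW(C) ⊇ {a,b,c}; new: +{b}
  S→a C: FOLLOW(C) ⊇ FOLLOW(S) ⊇ {$,a,c}; new: +{$}
  S→b A: FOLLOW(A) ⊇ FOLLOW(S) ⊇ {$,a,c}; new: +{$}
  S→b B: FOLLOW(B) ⊇ FOLLOW(S) ⊇ {$,a,c}; new: +{$}
  FOLLOW[S]={$,a,c}  FOLLOW[A]={$,a,b,c}  FOLLOW[B]={$,a,c}  FOLLOW[C]={$,a,b,c}
round 2: (no change)
  FOLLOW[S]={$,a,c}  FOLLOW[A]={$,a,b,c}  FOLLOW[B]={$,a,c}  FOLLOW[C]={$,a,b,c}

FOLLOW(C) = ["$", "a", "b", "c"]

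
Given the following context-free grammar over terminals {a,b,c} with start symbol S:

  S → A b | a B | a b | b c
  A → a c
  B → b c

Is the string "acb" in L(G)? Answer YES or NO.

CNF form of G:
  S -> A T2 | T0 B | T0 T2 | T2 T1
  A -> T0 T1
  B -> T2 T1
  T0 -> a
  T1 -> c
  T2 -> b

CYK table (by increasing span):
  T[0,0] 'a' = {T0}  orig:{}
  T[1,1] 'c' = {T1}  orig:{}
  T[2,2] 'b' = {T2}  orig:{}
  T[0,1] 'ac' = {A}
  T[1,2] 'cb' = ∅
  T[0,2] 'acb' = {S}

S ∈ T[0,2] ⇒ YES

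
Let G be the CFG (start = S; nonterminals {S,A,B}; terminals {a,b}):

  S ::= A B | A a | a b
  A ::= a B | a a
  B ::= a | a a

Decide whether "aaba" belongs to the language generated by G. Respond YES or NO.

Convert to CNF:
  S -> A B | A T0 | T0 T1
  A -> T0 B | T0 T0
  B -> T0 T0 | a
  T0 -> a
  T1 -> b

Fill CYK table bottom-up:
  cell(0,0) a: {B,T0}  orig:{B}
  cell(1,1) a: {B,T0}  orig:{B}
  cell(2,2) b: {T1}  orig:{}
  cell(3,3) a: {B,T0}  orig:{B}
  cell(0,1) aa: {A,B}
  cell(1,2) ab: {S}
  cell(2,3) ba: ∅
  cell(0,2) aab: ∅
  cell(1,3) aba: ∅
  cell(0,3) aaba: ∅

S ∉ T[0,3] ⇒ NO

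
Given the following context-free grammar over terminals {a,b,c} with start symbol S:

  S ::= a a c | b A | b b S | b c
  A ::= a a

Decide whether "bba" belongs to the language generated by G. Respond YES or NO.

CNF form of G:
  S -> T0 X3 | T2 A | T2 T1 | T2 X4
  A -> T0 T0
  T0 -> a
  T1 -> c
  T2 -> b
  X3 -> T0 T1
  X4 -> T2 S

CYK table (by increasing span):
  [0..0]={T2}  "b"  orig:{}
  [1..1]={T2}  "b"  orig:{}
  [2..2]={T0}  "a"  orig:{}
  [0..1]=∅  "bb"
  [1..2]=∅  "ba"
  [0..2]=∅  "bba"

S ∉ T[0,2] ⇒ NO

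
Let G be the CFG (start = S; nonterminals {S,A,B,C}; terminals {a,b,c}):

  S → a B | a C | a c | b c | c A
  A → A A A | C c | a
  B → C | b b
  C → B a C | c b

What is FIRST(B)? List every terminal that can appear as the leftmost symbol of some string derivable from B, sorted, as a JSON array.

Compute FIRST by fixpoint:
pass 1:
  A via A→a: +{a}
  B via B→b b: +{b}
  C via C→B a C: +{b}
  C via C→c b: +{c}
  S via S→a B: +{a}
  S via S→b c: +{b}
  S via S→c A: +{c}
  FIRST(S)={a,b,c}  FIRST(A)={a}  FIRST(B)={b}  FIRST(C)={b,c}
pass 2:
  A via A→C c: +{b,c}
  B via B→C: +{c}
  FIRST(S)={a,b,c}  FIRST(A)={a,b,c}  FIRST(B)={b,c}  FIRST(C)={b,c}
pass 3: done
  FIRST(S)={a,b,c}  FIRST(A)={a,b,c}  FIRST(B)={b,c}  FIRST(C)={b,c}

FIRST(B) = ["b", "c"]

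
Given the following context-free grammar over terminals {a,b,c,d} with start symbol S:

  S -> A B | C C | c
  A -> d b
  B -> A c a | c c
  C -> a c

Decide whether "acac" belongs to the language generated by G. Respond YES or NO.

Convert to CNF:
  S -> A B | C C | c
  A -> T0 T1
  B -> A X4 | T2 T2
  C -> T3 T2
  T0 -> d
  T1 -> b
  T2 -> c
  T3 -> a
  X4 -> T2 T3

Fill CYK table bottom-up:
  [0..0]={T3}  "a"  orig:{}
  [1..1]={S,T2}  "c"  orig:{S}
  [2..2]={T3}  "a"  orig:{}
  [3..3]={S,T2}  "c"  orig:{S}
  [0..1]={C}  "ac"
  [1..2]={X4}  "ca"  orig:{}
  [2..3]={C}  "ac"
  [0..2]=∅  "aca"
  [1..3]=∅  "cac"
  [0..3]={S}  "acac"

S ∈ T[0,3] ⇒ YES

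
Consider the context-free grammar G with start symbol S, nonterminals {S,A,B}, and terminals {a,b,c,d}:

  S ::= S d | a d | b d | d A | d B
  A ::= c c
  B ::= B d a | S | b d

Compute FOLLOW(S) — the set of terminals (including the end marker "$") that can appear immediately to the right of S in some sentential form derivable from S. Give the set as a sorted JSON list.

FIRST iteration:
[1]
  A via A→c c: +{c}
  B via B→b d: +{b}
  S via S→a d: +{a}
  S via S→b d: +{b}
  S via S→d A: +{d}
  FIRST[S]={a,b,d}  FIRST[A]={c}  FIRST[B]={b}
[2]
  B via B→S: +{a,d}
  FIRST[S]={a,b,d}  FIRST[A]={c}  FIRST[B]={a,b,d}
[3] (stable)
  FIRST[S]={a,b,d}  FIRST[A]={c}  FIRST[B]={a,b,d}

FOLLOW iteration:
FOLLOW(S) := {$}
pass 1:
  B→B d a: FOLLOW(B) ⊇ FIRST(d) = {d}; new: +{d}
  B→S: FOLLOW(S) ⊇ FOLLOW(B) ⊇ {d}; new: +{d}
  S→d A: FOLLOW(A) ⊇ FOLLOW(S) ⊇ {$,d}; new: +{$,d}
  S→d B: FOLLOW(B) ⊇ FOLLOW(S) ⊇ {$,d}; new: +{$}
  S: {$,d}  A: {$,d}  B: {$,d}
pass 2: (stable)
  S: {$,d}  A: {$,d}  B: {$,d}

FOLLOW(S) = ["$", "d"]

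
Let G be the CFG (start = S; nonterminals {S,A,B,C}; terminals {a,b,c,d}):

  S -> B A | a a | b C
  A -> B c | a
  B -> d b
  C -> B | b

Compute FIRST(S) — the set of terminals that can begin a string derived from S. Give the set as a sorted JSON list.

FIRST iteration:
pass 1:
  A via A→a: +{a}
  B via B→d b: +{d}
  C via C→B: +{d}
  C via C→b: +{b}
  S via S→B A: +{d}
  S via S→a a: +{a}
  S via S→b C: +{b}
  S: {a,b,d}  A: {a}  B: {d}  C: {b,d}
pass 2:
  A via A→B c: +{d}
  S: {a,b,d}  A: {a,d}  B: {d}  C: {b,d}
pass 3: done
  S: {a,b,d}  A: {a,d}  B: {d}  C: {b,d}

FIRST(S) = ["a", "b", "d"]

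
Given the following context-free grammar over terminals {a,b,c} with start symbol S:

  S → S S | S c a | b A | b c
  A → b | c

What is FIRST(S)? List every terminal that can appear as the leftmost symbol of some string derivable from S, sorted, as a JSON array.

FIRST iteration:
round 1:
  A via A→b: +{b}
  A via A→c: +{c}
  S via S→b A: +{b}
  FIRST[S]={b}  FIRST[A]={b,c}
round 2: — fixpoint
  FIRST[S]={b}  FIRST[A]={b,c}

FIRST(S) = ["b"]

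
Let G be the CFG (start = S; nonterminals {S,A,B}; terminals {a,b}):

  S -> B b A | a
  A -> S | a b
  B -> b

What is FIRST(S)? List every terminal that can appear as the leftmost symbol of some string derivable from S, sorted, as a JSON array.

FIRST iteration:
[1]
  A via A→a b: +{a}
  B via B→b: +{b}
  S via S→B b A: +{b}
  S via S→a: +{a}
  S: {a,b}  A: {a}  B: {b}
[2]
  A via A→S: +{b}
  S: {a,b}  A: {a,b}  B: {b}
[3] (no change)
  S: {a,b}  A: {a,b}  B: {b}

FIRST(S) = ["a", "b"]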